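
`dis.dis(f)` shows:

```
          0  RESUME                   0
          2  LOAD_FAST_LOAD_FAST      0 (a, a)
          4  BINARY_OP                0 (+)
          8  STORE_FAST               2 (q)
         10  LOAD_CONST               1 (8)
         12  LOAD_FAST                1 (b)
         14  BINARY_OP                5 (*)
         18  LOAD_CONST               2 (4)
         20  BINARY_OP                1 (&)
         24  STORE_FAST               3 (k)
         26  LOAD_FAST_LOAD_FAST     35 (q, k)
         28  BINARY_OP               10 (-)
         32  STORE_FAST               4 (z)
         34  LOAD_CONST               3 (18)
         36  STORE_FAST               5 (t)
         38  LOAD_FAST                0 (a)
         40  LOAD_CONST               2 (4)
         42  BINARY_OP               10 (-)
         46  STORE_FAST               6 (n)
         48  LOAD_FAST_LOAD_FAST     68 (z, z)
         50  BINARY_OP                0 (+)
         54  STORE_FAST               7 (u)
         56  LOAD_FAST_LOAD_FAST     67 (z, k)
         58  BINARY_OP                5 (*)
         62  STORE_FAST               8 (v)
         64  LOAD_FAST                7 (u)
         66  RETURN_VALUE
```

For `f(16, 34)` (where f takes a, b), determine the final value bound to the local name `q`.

32

LOAD_FAST_LOAD_FAST a,a → push 16,16. Stack: [16, 16]
BINARY_OP + → 16 + 16 = 32. Stack: [32]
STORE_FAST q → q=32. Stack: []
LOAD_CONST → push 8. Stack: [8]
LOAD_FAST b → push 34. Stack: [8, 34]
BINARY_OP * → 8 * 34 = 272. Stack: [272]
LOAD_CONST → push 4. Stack: [272, 4]
BINARY_OP & → 272 & 4 = 0. Stack: [0]
STORE_FAST k → k=0. Stack: []
LOAD_FAST_LOAD_FAST q,k → push 32,0. Stack: [32, 0]
BINARY_OP - → 32 - 0 = 32. Stack: [32]
STORE_FAST z → z=32. Stack: []
LOAD_CONST → push 18. Stack: [18]
STORE_FAST t → t=18. Stack: []
LOAD_FAST a → push 16. Stack: [16]
LOAD_CONST → push 4. Stack: [16, 4]
BINARY_OP - → 16 - 4 = 12. Stack: [12]
STORE_FAST n → n=12. Stack: []
LOAD_FAST_LOAD_FAST z,z → push 32,32. Stack: [32, 32]
BINARY_OP + → 32 + 32 = 64. Stack: [64]
STORE_FAST u → u=64. Stack: []
LOAD_FAST_LOAD_FAST z,k → push 32,0. Stack: [32, 0]
BINARY_OP * → 32 * 0 = 0. Stack: [0]
STORE_FAST v → v=0. Stack: []
LOAD_FAST u → push 64. Stack: [64]
RETURN_VALUE → return 64.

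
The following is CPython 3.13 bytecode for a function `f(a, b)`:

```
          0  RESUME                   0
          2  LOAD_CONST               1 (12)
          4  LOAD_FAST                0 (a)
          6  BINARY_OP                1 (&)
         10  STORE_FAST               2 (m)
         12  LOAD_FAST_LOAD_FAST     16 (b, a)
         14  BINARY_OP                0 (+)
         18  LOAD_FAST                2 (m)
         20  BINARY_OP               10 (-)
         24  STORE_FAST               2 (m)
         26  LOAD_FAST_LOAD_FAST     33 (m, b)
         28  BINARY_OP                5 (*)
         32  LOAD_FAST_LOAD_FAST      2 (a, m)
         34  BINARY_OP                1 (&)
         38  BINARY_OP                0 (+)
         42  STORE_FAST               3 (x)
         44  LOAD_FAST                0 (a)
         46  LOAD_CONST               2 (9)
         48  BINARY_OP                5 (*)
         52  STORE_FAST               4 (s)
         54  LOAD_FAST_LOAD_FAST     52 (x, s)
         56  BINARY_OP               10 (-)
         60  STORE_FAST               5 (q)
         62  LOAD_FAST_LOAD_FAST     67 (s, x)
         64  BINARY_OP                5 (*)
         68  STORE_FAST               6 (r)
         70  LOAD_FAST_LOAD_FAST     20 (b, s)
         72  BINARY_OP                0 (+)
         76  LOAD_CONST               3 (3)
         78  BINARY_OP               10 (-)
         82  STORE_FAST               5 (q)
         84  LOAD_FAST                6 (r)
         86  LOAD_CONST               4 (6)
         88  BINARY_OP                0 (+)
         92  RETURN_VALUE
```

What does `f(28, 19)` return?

LOAD_CONST → push 12. Stack: [12]
LOAD_FAST a → push 28. Stack: [12, 28]
BINARY_OP & → 12 & 28 = 12. Stack: [12]
STORE_FAST m → m=12. Stack: []
LOAD_FAST_LOAD_FAST b,a → push 19,28. Stack: [19, 28]
BINARY_OP + → 19 + 28 = 47. Stack: [47]
LOAD_FAST m → push 12. Stack: [47, 12]
BINARY_OP - → 47 - 12 = 35. Stack: [35]
STORE_FAST m → m=35. Stack: []
LOAD_FAST_LOAD_FAST m,b → push 35,19. Stack: [35, 19]
BINARY_OP * → 35 * 19 = 665. Stack: [665]
LOAD_FAST_LOAD_FAST a,m → push 28,35. Stack: [665, 28, 35]
BINARY_OP & → 28 & 35 = 0. Stack: [665, 0]
BINARY_OP + → 665 + 0 = 665. Stack: [665]
STORE_FAST x → x=665. Stack: []
LOAD_FAST a → push 28. Stack: [28]
LOAD_CONST → push 9. Stack: [28, 9]
BINARY_OP * → 28 * 9 = 252. Stack: [252]
STORE_FAST s → s=252. Stack: []
LOAD_FAST_LOAD_FAST x,s → push 665,252. Stack: [665, 252]
BINARY_OP - → 665 - 252 = 413. Stack: [413]
STORE_FAST q → q=413. Stack: []
LOAD_FAST_LOAD_FAST s,x → push 252,665. Stack: [252, 665]
BINARY_OP * → 252 * 665 = 167580. Stack: [167580]
STORE_FAST r → r=167580. Stack: []
LOAD_FAST_LOAD_FAST b,s → push 19,252. Stack: [19, 252]
BINARY_OP + → 19 + 252 = 271. Stack: [271]
LOAD_CONST → push 3. Stack: [271, 3]
BINARY_OP - → 271 - 3 = 268. Stack: [268]
STORE_FAST q → q=268. Stack: []
LOAD_FAST r → push 167580. Stack: [167580]
LOAD_CONST → push 6. Stack: [167580, 6]
BINARY_OP + → 167580 + 6 = 167586. Stack: [167586]
RETURN_VALUE → return 167586.

167586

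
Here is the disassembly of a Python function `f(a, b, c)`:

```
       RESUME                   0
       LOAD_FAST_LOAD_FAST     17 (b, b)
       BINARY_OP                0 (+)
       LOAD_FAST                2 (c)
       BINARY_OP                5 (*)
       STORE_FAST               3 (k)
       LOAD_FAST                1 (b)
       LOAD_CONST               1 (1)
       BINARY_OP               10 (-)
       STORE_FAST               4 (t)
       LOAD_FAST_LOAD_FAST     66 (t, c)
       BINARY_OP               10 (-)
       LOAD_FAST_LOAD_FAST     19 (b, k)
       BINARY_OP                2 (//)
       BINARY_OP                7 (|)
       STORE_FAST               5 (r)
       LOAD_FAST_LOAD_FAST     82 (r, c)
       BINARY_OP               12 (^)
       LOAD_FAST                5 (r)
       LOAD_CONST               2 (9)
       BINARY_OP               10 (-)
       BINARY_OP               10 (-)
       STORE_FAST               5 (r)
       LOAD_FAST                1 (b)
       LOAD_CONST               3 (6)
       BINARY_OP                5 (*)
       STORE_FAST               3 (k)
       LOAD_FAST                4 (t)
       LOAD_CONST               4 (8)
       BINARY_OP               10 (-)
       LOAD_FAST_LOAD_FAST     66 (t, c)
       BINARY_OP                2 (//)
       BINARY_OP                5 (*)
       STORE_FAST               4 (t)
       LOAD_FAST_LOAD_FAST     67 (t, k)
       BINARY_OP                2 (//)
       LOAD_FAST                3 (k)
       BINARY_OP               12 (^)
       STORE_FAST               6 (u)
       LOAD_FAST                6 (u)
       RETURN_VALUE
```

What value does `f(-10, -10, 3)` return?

LOAD_FAST_LOAD_FAST b,b → push -10,-10. Stack: [-10, -10]
BINARY_OP + → -10 + -10 = -20. Stack: [-20]
LOAD_FAST c → push 3. Stack: [-20, 3]
BINARY_OP * → -20 * 3 = -60. Stack: [-60]
STORE_FAST k → k=-60. Stack: []
LOAD_FAST b → push -10. Stack: [-10]
LOAD_CONST → push 1. Stack: [-10, 1]
BINARY_OP - → -10 - 1 = -11. Stack: [-11]
STORE_FAST t → t=-11. Stack: []
LOAD_FAST_LOAD_FAST t,c → push -11,3. Stack: [-11, 3]
BINARY_OP - → -11 - 3 = -14. Stack: [-14]
LOAD_FAST_LOAD_FAST b,k → push -10,-60. Stack: [-14, -10, -60]
BINARY_OP // → -10 // -60 = 0. Stack: [-14, 0]
BINARY_OP | → -14 | 0 = -14. Stack: [-14]
STORE_FAST r → r=-14. Stack: []
LOAD_FAST_LOAD_FAST r,c → push -14,3. Stack: [-14, 3]
BINARY_OP ^ → -14 ^ 3 = -15. Stack: [-15]
LOAD_FAST r → push -14. Stack: [-15, -14]
LOAD_CONST → push 9. Stack: [-15, -14, 9]
BINARY_OP - → -14 - 9 = -23. Stack: [-15, -23]
BINARY_OP - → -15 - -23 = 8. Stack: [8]
STORE_FAST r → r=8. Stack: []
LOAD_FAST b → push -10. Stack: [-10]
LOAD_CONST → push 6. Stack: [-10, 6]
BINARY_OP * → -10 * 6 = -60. Stack: [-60]
STORE_FAST k → k=-60. Stack: []
LOAD_FAST t → push -11. Stack: [-11]
LOAD_CONST → push 8. Stack: [-11, 8]
BINARY_OP - → -11 - 8 = -19. Stack: [-19]
LOAD_FAST_LOAD_FAST t,c → push -11,3. Stack: [-19, -11, 3]
BINARY_OP // → -11 // 3 = -4. Stack: [-19, -4]
BINARY_OP * → -19 * -4 = 76. Stack: [76]
STORE_FAST t → t=76. Stack: []
LOAD_FAST_LOAD_FAST t,k → push 76,-60. Stack: [76, -60]
BINARY_OP // → 76 // -60 = -2. Stack: [-2]
LOAD_FAST k → push -60. Stack: [-2, -60]
BINARY_OP ^ → -2 ^ -60 = 58. Stack: [58]
STORE_FAST u → u=58. Stack: []
LOAD_FAST u → push 58. Stack: [58]
RETURN_VALUE → return 58.

58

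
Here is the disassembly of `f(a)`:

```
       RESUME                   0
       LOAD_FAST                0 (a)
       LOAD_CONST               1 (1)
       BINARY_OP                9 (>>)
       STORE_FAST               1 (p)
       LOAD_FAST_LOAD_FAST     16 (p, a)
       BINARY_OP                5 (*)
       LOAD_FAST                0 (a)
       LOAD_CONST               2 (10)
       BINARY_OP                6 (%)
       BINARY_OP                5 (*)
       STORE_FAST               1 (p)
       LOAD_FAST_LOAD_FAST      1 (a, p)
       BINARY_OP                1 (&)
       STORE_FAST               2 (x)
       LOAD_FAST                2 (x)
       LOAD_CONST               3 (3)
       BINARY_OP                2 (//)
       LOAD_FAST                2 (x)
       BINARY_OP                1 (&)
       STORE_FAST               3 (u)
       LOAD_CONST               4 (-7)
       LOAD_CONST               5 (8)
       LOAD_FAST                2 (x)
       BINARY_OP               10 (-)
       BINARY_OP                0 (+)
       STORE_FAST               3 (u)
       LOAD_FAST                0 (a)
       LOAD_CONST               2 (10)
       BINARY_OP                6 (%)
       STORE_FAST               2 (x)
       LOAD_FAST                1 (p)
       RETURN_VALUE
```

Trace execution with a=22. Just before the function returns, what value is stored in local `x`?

LOAD_FAST a → push 22. Stack: [22]
LOAD_CONST → push 1. Stack: [22, 1]
BINARY_OP >> → 22 >> 1 = 11. Stack: [11]
STORE_FAST p → p=11. Stack: []
LOAD_FAST_LOAD_FAST p,a → push 11,22. Stack: [11, 22]
BINARY_OP * → 11 * 22 = 242. Stack: [242]
LOAD_FAST a → push 22. Stack: [242, 22]
LOAD_CONST → push 10. Stack: [242, 22, 10]
BINARY_OP % → 22 % 10 = 2. Stack: [242, 2]
BINARY_OP * → 242 * 2 = 484. Stack: [484]
STORE_FAST p → p=484. Stack: []
LOAD_FAST_LOAD_FAST a,p → push 22,484. Stack: [22, 484]
BINARY_OP & → 22 & 484 = 4. Stack: [4]
STORE_FAST x → x=4. Stack: []
LOAD_FAST x → push 4. Stack: [4]
LOAD_CONST → push 3. Stack: [4, 3]
BINARY_OP // → 4 // 3 = 1. Stack: [1]
LOAD_FAST x → push 4. Stack: [1, 4]
BINARY_OP & → 1 & 4 = 0. Stack: [0]
STORE_FAST u → u=0. Stack: []
LOAD_CONST → push -7. Stack: [-7]
LOAD_CONST → push 8. Stack: [-7, 8]
LOAD_FAST x → push 4. Stack: [-7, 8, 4]
BINARY_OP - → 8 - 4 = 4. Stack: [-7, 4]
BINARY_OP + → -7 + 4 = -3. Stack: [-3]
STORE_FAST u → u=-3. Stack: []
LOAD_FAST a → push 22. Stack: [22]
LOAD_CONST → push 10. Stack: [22, 10]
BINARY_OP % → 22 % 10 = 2. Stack: [2]
STORE_FAST x → x=2. Stack: []
LOAD_FAST p → push 484. Stack: [484]
RETURN_VALUE → return 484.

2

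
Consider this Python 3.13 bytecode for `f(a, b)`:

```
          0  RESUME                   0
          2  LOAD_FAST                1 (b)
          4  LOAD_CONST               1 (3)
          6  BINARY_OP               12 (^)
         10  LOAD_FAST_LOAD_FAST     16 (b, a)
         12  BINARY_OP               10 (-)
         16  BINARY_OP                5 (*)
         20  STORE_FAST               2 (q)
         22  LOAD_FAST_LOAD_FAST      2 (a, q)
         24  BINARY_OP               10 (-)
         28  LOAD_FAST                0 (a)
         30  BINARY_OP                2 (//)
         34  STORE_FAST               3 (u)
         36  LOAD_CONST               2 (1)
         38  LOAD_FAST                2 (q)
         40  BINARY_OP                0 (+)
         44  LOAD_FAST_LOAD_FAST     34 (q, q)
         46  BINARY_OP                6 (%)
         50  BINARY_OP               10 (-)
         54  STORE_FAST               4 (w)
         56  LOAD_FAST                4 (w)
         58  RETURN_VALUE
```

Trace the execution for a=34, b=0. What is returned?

LOAD_FAST b → push 0. Stack: [0]
LOAD_CONST → push 3. Stack: [0, 3]
BINARY_OP ^ → 0 ^ 3 = 3. Stack: [3]
LOAD_FAST_LOAD_FAST b,a → push 0,34. Stack: [3, 0, 34]
BINARY_OP - → 0 - 34 = -34. Stack: [3, -34]
BINARY_OP * → 3 * -34 = -102. Stack: [-102]
STORE_FAST q → q=-102. Stack: []
LOAD_FAST_LOAD_FAST a,q → push 34,-102. Stack: [34, -102]
BINARY_OP - → 34 - -102 = 136. Stack: [136]
LOAD_FAST a → push 34. Stack: [136, 34]
BINARY_OP // → 136 // 34 = 4. Stack: [4]
STORE_FAST u → u=4. Stack: []
LOAD_CONST → push 1. Stack: [1]
LOAD_FAST q → push -102. Stack: [1, -102]
BINARY_OP + → 1 + -102 = -101. Stack: [-101]
LOAD_FAST_LOAD_FAST q,q → push -102,-102. Stack: [-101, -102, -102]
BINARY_OP % → -102 % -102 = 0. Stack: [-101, 0]
BINARY_OP - → -101 - 0 = -101. Stack: [-101]
STORE_FAST w → w=-101. Stack: []
LOAD_FAST w → push -101. Stack: [-101]
RETURN_VALUE → return -101.

-101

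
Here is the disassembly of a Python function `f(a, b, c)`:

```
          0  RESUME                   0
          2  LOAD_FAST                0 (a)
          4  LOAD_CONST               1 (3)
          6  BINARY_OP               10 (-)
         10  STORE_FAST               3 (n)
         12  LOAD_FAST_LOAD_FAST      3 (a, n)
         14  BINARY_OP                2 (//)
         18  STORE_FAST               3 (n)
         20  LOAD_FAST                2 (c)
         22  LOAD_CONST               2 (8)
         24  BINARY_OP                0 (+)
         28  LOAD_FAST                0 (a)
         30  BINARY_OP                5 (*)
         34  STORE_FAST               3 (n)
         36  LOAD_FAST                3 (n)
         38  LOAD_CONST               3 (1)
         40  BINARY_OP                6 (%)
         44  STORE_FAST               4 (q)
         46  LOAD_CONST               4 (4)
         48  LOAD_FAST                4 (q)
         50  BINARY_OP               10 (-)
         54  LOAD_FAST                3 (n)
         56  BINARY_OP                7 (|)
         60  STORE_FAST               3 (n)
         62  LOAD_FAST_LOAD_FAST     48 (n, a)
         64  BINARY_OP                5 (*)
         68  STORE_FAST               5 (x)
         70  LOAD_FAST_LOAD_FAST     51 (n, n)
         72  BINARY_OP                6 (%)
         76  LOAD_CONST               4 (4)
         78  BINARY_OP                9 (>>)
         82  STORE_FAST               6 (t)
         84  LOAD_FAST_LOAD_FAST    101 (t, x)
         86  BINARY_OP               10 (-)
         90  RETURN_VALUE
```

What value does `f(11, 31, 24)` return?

LOAD_FAST a → push 11. Stack: [11]
LOAD_CONST → push 3. Stack: [11, 3]
BINARY_OP - → 11 - 3 = 8. Stack: [8]
STORE_FAST n → n=8. Stack: []
LOAD_FAST_LOAD_FAST a,n → push 11,8. Stack: [11, 8]
BINARY_OP // → 11 // 8 = 1. Stack: [1]
STORE_FAST n → n=1. Stack: []
LOAD_FAST c → push 24. Stack: [24]
LOAD_CONST → push 8. Stack: [24, 8]
BINARY_OP + → 24 + 8 = 32. Stack: [32]
LOAD_FAST a → push 11. Stack: [32, 11]
BINARY_OP * → 32 * 11 = 352. Stack: [352]
STORE_FAST n → n=352. Stack: []
LOAD_FAST n → push 352. Stack: [352]
LOAD_CONST → push 1. Stack: [352, 1]
BINARY_OP % → 352 % 1 = 0. Stack: [0]
STORE_FAST q → q=0. Stack: []
LOAD_CONST → push 4. Stack: [4]
LOAD_FAST q → push 0. Stack: [4, 0]
BINARY_OP - → 4 - 0 = 4. Stack: [4]
LOAD_FAST n → push 352. Stack: [4, 352]
BINARY_OP | → 4 | 352 = 356. Stack: [356]
STORE_FAST n → n=356. Stack: []
LOAD_FAST_LOAD_FAST n,a → push 356,11. Stack: [356, 11]
BINARY_OP * → 356 * 11 = 3916. Stack: [3916]
STORE_FAST x → x=3916. Stack: []
LOAD_FAST_LOAD_FAST n,n → push 356,356. Stack: [356, 356]
BINARY_OP % → 356 % 356 = 0. Stack: [0]
LOAD_CONST → push 4. Stack: [0, 4]
BINARY_OP >> → 0 >> 4 = 0. Stack: [0]
STORE_FAST t → t=0. Stack: []
LOAD_FAST_LOAD_FAST t,x → push 0,3916. Stack: [0, 3916]
BINARY_OP - → 0 - 3916 = -3916. Stack: [-3916]
RETURN_VALUE → return -3916.

-3916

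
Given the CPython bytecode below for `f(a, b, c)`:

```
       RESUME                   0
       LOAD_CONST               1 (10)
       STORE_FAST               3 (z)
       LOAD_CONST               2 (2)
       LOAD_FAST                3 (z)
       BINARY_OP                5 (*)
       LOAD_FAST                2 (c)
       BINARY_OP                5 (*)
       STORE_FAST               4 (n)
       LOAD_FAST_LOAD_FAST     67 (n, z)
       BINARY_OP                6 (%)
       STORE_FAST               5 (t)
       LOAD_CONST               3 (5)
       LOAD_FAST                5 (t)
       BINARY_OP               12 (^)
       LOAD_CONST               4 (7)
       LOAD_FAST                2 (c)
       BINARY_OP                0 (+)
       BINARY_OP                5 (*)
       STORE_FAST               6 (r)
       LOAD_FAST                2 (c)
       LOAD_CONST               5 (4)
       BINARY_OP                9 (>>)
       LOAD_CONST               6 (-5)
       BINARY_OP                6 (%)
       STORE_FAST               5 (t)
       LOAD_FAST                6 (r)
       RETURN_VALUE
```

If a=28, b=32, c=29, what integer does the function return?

LOAD_CONST → push 10. Stack: [10]
STORE_FAST z → z=10. Stack: []
LOAD_CONST → push 2. Stack: [2]
LOAD_FAST z → push 10. Stack: [2, 10]
BINARY_OP * → 2 * 10 = 20. Stack: [20]
LOAD_FAST c → push 29. Stack: [20, 29]
BINARY_OP * → 20 * 29 = 580. Stack: [580]
STORE_FAST n → n=580. Stack: []
LOAD_FAST_LOAD_FAST n,z → push 580,10. Stack: [580, 10]
BINARY_OP % → 580 % 10 = 0. Stack: [0]
STORE_FAST t → t=0. Stack: []
LOAD_CONST → push 5. Stack: [5]
LOAD_FAST t → push 0. Stack: [5, 0]
BINARY_OP ^ → 5 ^ 0 = 5. Stack: [5]
LOAD_CONST → push 7. Stack: [5, 7]
LOAD_FAST c → push 29. Stack: [5, 7, 29]
BINARY_OP + → 7 + 29 = 36. Stack: [5, 36]
BINARY_OP * → 5 * 36 = 180. Stack: [180]
STORE_FAST r → r=180. Stack: []
LOAD_FAST c → push 29. Stack: [29]
LOAD_CONST → push 4. Stack: [29, 4]
BINARY_OP >> → 29 >> 4 = 1. Stack: [1]
LOAD_CONST → push -5. Stack: [1, -5]
BINARY_OP % → 1 % -5 = -4. Stack: [-4]
STORE_FAST t → t=-4. Stack: []
LOAD_FAST r → push 180. Stack: [180]
RETURN_VALUE → return 180.

180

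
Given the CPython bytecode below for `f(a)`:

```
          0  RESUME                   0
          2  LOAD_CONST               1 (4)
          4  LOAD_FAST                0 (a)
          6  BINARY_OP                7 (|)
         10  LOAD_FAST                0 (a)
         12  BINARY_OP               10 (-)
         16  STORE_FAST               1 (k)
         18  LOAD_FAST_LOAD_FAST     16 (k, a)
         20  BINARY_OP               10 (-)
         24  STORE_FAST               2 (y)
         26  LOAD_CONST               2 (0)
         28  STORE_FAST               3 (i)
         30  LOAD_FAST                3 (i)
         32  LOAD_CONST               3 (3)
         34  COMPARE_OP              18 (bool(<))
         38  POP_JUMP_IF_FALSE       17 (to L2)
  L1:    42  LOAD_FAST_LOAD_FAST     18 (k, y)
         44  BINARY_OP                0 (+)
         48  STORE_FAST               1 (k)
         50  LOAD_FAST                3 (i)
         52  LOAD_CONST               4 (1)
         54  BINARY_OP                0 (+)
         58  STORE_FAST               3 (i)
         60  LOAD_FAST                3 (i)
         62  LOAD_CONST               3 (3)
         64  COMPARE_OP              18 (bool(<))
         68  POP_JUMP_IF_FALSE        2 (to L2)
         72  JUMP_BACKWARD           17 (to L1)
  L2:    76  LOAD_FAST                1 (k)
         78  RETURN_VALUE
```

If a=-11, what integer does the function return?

33

LOAD_CONST → push 4. Stack: [4]
LOAD_FAST a → push -11. Stack: [4, -11]
BINARY_OP | → 4 | -11 = -11. Stack: [-11]
LOAD_FAST a → push -11. Stack: [-11, -11]
BINARY_OP - → -11 - -11 = 0. Stack: [0]
STORE_FAST k → k=0. Stack: []
LOAD_FAST_LOAD_FAST k,a → push 0,-11. Stack: [0, -11]
BINARY_OP - → 0 - -11 = 11. Stack: [11]
STORE_FAST y → y=11. Stack: []
LOAD_CONST → push 0. Stack: [0]
STORE_FAST i → i=0. Stack: []
LOAD_FAST i → push 0. Stack: [0]
LOAD_CONST → push 3. Stack: [0, 3]
COMPARE_OP bool(<) → 0 vs 3 = True. Stack: [True]
POP_JUMP_IF_FALSE → pop True; no jump. Stack: []
LOAD_FAST_LOAD_FAST k,y → push 0,11. Stack: [0, 11]
BINARY_OP + → 0 + 11 = 11. Stack: [11]
STORE_FAST k → k=11. Stack: []
LOAD_FAST i → push 0. Stack: [0]
LOAD_CONST → push 1. Stack: [0, 1]
BINARY_OP + → 0 + 1 = 1. Stack: [1]
STORE_FAST i → i=1. Stack: []
LOAD_FAST i → push 1. Stack: [1]
LOAD_CONST → push 3. Stack: [1, 3]
COMPARE_OP bool(<) → 1 vs 3 = True. Stack: [True]
POP_JUMP_IF_FALSE → pop True; no jump. Stack: []
LOAD_FAST_LOAD_FAST k,y → push 11,11. Stack: [11, 11]
BINARY_OP + → 11 + 11 = 22. Stack: [22]
STORE_FAST k → k=22. Stack: []
LOAD_FAST i → push 1. Stack: [1]
LOAD_CONST → push 1. Stack: [1, 1]
BINARY_OP + → 1 + 1 = 2. Stack: [2]
STORE_FAST i → i=2. Stack: []
LOAD_FAST i → push 2. Stack: [2]
LOAD_CONST → push 3. Stack: [2, 3]
COMPARE_OP bool(<) → 2 vs 3 = True. Stack: [True]
POP_JUMP_IF_FALSE → pop True; no jump. Stack: []
LOAD_FAST_LOAD_FAST k,y → push 22,11. Stack: [22, 11]
BINARY_OP + → 22 + 11 = 33. Stack: [33]
STORE_FAST k → k=33. Stack: []
LOAD_FAST i → push 2. Stack: [2]
LOAD_CONST → push 1. Stack: [2, 1]
BINARY_OP + → 2 + 1 = 3. Stack: [3]
STORE_FAST i → i=3. Stack: []
LOAD_FAST i → push 3. Stack: [3]
LOAD_CONST → push 3. Stack: [3, 3]
COMPARE_OP bool(<) → 3 vs 3 = False. Stack: [False]
POP_JUMP_IF_FALSE → pop False; jump. Stack: []
LOAD_FAST k → push 33. Stack: [33]
RETURN_VALUE → return 33.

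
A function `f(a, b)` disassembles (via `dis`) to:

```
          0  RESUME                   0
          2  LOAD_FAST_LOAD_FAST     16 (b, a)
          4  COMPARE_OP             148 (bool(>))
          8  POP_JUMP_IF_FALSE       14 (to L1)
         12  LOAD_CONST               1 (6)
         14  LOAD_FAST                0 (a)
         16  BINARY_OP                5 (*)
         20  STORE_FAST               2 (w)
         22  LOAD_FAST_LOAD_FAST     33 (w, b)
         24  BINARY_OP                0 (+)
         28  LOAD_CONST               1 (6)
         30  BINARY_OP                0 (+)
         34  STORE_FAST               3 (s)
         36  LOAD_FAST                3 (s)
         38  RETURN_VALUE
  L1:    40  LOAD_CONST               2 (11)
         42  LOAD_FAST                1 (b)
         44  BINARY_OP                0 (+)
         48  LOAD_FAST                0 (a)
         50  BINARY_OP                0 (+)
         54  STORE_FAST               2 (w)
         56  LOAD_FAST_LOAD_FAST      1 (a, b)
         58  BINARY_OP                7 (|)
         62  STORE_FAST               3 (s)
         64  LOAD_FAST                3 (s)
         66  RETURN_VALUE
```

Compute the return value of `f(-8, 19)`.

-23

LOAD_FAST_LOAD_FAST b,a → push 19,-8. Stack: [19, -8]
COMPARE_OP bool(>) → 19 vs -8 = True. Stack: [True]
POP_JUMP_IF_FALSE → pop True; no jump. Stack: []
LOAD_CONST → push 6. Stack: [6]
LOAD_FAST a → push -8. Stack: [6, -8]
BINARY_OP * → 6 * -8 = -48. Stack: [-48]
STORE_FAST w → w=-48. Stack: []
LOAD_FAST_LOAD_FAST w,b → push -48,19. Stack: [-48, 19]
BINARY_OP + → -48 + 19 = -29. Stack: [-29]
LOAD_CONST → push 6. Stack: [-29, 6]
BINARY_OP + → -29 + 6 = -23. Stack: [-23]
STORE_FAST s → s=-23. Stack: []
LOAD_FAST s → push -23. Stack: [-23]
RETURN_VALUE → return -23.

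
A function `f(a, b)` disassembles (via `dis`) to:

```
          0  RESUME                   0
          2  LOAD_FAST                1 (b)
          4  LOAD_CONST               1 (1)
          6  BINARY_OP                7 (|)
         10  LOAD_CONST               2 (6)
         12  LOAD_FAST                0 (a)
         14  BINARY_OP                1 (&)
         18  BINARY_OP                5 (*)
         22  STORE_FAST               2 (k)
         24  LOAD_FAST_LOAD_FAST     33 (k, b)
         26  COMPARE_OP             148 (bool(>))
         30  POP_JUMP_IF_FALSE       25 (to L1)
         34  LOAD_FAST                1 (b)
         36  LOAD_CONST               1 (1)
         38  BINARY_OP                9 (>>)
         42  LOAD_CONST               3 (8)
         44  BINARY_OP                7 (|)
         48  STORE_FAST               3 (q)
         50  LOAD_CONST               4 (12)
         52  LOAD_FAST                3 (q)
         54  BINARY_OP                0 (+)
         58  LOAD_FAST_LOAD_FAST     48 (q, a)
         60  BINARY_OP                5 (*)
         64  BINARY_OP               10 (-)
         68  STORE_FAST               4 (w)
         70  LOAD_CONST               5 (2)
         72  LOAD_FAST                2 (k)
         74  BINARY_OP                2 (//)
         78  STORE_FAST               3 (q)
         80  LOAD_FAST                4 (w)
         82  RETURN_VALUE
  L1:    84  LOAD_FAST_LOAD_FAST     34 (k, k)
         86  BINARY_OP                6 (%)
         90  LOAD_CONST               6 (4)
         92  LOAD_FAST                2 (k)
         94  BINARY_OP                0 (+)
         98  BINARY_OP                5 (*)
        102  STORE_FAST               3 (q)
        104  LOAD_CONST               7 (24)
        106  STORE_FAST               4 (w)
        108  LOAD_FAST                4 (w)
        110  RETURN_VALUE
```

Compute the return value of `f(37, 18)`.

-312

LOAD_FAST b → push 18. Stack: [18]
LOAD_CONST → push 1. Stack: [18, 1]
BINARY_OP | → 18 | 1 = 19. Stack: [19]
LOAD_CONST → push 6. Stack: [19, 6]
LOAD_FAST a → push 37. Stack: [19, 6, 37]
BINARY_OP & → 6 & 37 = 4. Stack: [19, 4]
BINARY_OP * → 19 * 4 = 76. Stack: [76]
STORE_FAST k → k=76. Stack: []
LOAD_FAST_LOAD_FAST k,b → push 76,18. Stack: [76, 18]
COMPARE_OP bool(>) → 76 vs 18 = True. Stack: [True]
POP_JUMP_IF_FALSE → pop True; no jump. Stack: []
LOAD_FAST b → push 18. Stack: [18]
LOAD_CONST → push 1. Stack: [18, 1]
BINARY_OP >> → 18 >> 1 = 9. Stack: [9]
LOAD_CONST → push 8. Stack: [9, 8]
BINARY_OP | → 9 | 8 = 9. Stack: [9]
STORE_FAST q → q=9. Stack: []
LOAD_CONST → push 12. Stack: [12]
LOAD_FAST q → push 9. Stack: [12, 9]
BINARY_OP + → 12 + 9 = 21. Stack: [21]
LOAD_FAST_LOAD_FAST q,a → push 9,37. Stack: [21, 9, 37]
BINARY_OP * → 9 * 37 = 333. Stack: [21, 333]
BINARY_OP - → 21 - 333 = -312. Stack: [-312]
STORE_FAST w → w=-312. Stack: []
LOAD_CONST → push 2. Stack: [2]
LOAD_FAST k → push 76. Stack: [2, 76]
BINARY_OP // → 2 // 76 = 0. Stack: [0]
STORE_FAST q → q=0. Stack: []
LOAD_FAST w → push -312. Stack: [-312]
RETURN_VALUE → return -312.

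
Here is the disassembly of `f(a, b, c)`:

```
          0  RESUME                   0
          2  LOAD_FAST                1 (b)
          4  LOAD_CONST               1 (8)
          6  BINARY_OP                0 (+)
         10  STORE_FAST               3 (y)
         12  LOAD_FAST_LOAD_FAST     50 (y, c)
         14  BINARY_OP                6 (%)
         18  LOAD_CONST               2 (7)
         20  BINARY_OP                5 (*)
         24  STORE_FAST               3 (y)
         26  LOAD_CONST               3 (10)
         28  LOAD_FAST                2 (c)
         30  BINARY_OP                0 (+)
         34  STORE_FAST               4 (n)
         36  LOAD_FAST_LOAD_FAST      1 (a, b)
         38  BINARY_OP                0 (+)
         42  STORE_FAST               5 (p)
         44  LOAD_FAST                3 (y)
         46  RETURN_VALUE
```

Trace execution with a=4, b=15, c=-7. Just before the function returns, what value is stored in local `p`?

19

LOAD_FAST b → push 15. Stack: [15]
LOAD_CONST → push 8. Stack: [15, 8]
BINARY_OP + → 15 + 8 = 23. Stack: [23]
STORE_FAST y → y=23. Stack: []
LOAD_FAST_LOAD_FAST y,c → push 23,-7. Stack: [23, -7]
BINARY_OP % → 23 % -7 = -5. Stack: [-5]
LOAD_CONST → push 7. Stack: [-5, 7]
BINARY_OP * → -5 * 7 = -35. Stack: [-35]
STORE_FAST y → y=-35. Stack: []
LOAD_CONST → push 10. Stack: [10]
LOAD_FAST c → push -7. Stack: [10, -7]
BINARY_OP + → 10 + -7 = 3. Stack: [3]
STORE_FAST n → n=3. Stack: []
LOAD_FAST_LOAD_FAST a,b → push 4,15. Stack: [4, 15]
BINARY_OP + → 4 + 15 = 19. Stack: [19]
STORE_FAST p → p=19. Stack: []
LOAD_FAST y → push -35. Stack: [-35]
RETURN_VALUE → return -35.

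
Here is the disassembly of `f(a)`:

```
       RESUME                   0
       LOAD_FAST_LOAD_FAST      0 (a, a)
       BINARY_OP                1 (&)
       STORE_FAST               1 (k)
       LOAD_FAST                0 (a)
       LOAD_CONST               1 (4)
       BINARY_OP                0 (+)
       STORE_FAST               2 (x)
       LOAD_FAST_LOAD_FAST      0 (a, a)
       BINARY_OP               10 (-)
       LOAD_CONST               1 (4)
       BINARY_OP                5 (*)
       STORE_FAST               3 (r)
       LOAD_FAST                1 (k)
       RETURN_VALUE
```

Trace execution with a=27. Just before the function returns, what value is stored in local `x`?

31

LOAD_FAST_LOAD_FAST a,a → push 27,27. Stack: [27, 27]
BINARY_OP & → 27 & 27 = 27. Stack: [27]
STORE_FAST k → k=27. Stack: []
LOAD_FAST a → push 27. Stack: [27]
LOAD_CONST → push 4. Stack: [27, 4]
BINARY_OP + → 27 + 4 = 31. Stack: [31]
STORE_FAST x → x=31. Stack: []
LOAD_FAST_LOAD_FAST a,a → push 27,27. Stack: [27, 27]
BINARY_OP - → 27 - 27 = 0. Stack: [0]
LOAD_CONST → push 4. Stack: [0, 4]
BINARY_OP * → 0 * 4 = 0. Stack: [0]
STORE_FAST r → r=0. Stack: []
LOAD_FAST k → push 27. Stack: [27]
RETURN_VALUE → return 27.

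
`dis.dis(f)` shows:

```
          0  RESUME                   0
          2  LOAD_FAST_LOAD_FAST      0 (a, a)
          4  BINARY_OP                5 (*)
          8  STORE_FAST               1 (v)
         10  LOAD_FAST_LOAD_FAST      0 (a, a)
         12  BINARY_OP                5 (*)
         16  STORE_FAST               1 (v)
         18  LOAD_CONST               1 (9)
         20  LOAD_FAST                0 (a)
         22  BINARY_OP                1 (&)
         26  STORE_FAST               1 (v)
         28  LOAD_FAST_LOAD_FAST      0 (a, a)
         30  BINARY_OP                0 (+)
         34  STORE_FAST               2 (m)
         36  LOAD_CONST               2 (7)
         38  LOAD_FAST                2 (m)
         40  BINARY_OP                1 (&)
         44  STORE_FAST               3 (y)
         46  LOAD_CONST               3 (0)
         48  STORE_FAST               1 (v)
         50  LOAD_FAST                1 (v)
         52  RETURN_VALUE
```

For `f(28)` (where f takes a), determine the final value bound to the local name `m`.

56

LOAD_FAST_LOAD_FAST a,a → push 28,28. Stack: [28, 28]
BINARY_OP * → 28 * 28 = 784. Stack: [784]
STORE_FAST v → v=784. Stack: []
LOAD_FAST_LOAD_FAST a,a → push 28,28. Stack: [28, 28]
BINARY_OP * → 28 * 28 = 784. Stack: [784]
STORE_FAST v → v=784. Stack: []
LOAD_CONST → push 9. Stack: [9]
LOAD_FAST a → push 28. Stack: [9, 28]
BINARY_OP & → 9 & 28 = 8. Stack: [8]
STORE_FAST v → v=8. Stack: []
LOAD_FAST_LOAD_FAST a,a → push 28,28. Stack: [28, 28]
BINARY_OP + → 28 + 28 = 56. Stack: [56]
STORE_FAST m → m=56. Stack: []
LOAD_CONST → push 7. Stack: [7]
LOAD_FAST m → push 56. Stack: [7, 56]
BINARY_OP & → 7 & 56 = 0. Stack: [0]
STORE_FAST y → y=0. Stack: []
LOAD_CONST → push 0. Stack: [0]
STORE_FAST v → v=0. Stack: []
LOAD_FAST v → push 0. Stack: [0]
RETURN_VALUE → return 0.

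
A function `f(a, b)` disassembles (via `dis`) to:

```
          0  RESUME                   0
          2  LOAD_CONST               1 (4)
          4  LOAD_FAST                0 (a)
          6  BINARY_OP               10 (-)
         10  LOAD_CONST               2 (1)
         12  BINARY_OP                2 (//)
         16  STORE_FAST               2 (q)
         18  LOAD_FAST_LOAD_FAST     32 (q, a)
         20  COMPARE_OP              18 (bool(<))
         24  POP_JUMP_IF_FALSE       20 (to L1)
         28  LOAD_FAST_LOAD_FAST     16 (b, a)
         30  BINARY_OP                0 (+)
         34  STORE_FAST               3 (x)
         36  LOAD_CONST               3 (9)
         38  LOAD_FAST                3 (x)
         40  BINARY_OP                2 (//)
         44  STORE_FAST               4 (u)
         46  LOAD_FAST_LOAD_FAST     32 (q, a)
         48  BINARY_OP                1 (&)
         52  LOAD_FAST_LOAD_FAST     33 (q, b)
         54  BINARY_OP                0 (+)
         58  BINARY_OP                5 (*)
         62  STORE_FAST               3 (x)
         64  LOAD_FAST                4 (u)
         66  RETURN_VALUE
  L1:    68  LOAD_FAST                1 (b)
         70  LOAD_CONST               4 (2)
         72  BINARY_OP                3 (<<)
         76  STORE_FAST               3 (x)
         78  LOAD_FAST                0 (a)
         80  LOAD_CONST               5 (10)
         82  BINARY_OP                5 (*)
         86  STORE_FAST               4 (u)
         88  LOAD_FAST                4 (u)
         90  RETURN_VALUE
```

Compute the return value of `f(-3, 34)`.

LOAD_CONST → push 4. Stack: [4]
LOAD_FAST a → push -3. Stack: [4, -3]
BINARY_OP - → 4 - -3 = 7. Stack: [7]
LOAD_CONST → push 1. Stack: [7, 1]
BINARY_OP // → 7 // 1 = 7. Stack: [7]
STORE_FAST q → q=7. Stack: []
LOAD_FAST_LOAD_FAST q,a → push 7,-3. Stack: [7, -3]
COMPARE_OP bool(<) → 7 vs -3 = False. Stack: [False]
POP_JUMP_IF_FALSE → pop False; jump. Stack: []
LOAD_FAST b → push 34. Stack: [34]
LOAD_CONST → push 2. Stack: [34, 2]
BINARY_OP << → 34 << 2 = 136. Stack: [136]
STORE_FAST x → x=136. Stack: []
LOAD_FAST a → push -3. Stack: [-3]
LOAD_CONST → push 10. Stack: [-3, 10]
BINARY_OP * → -3 * 10 = -30. Stack: [-30]
STORE_FAST u → u=-30. Stack: []
LOAD_FAST u → push -30. Stack: [-30]
RETURN_VALUE → return -30.

-30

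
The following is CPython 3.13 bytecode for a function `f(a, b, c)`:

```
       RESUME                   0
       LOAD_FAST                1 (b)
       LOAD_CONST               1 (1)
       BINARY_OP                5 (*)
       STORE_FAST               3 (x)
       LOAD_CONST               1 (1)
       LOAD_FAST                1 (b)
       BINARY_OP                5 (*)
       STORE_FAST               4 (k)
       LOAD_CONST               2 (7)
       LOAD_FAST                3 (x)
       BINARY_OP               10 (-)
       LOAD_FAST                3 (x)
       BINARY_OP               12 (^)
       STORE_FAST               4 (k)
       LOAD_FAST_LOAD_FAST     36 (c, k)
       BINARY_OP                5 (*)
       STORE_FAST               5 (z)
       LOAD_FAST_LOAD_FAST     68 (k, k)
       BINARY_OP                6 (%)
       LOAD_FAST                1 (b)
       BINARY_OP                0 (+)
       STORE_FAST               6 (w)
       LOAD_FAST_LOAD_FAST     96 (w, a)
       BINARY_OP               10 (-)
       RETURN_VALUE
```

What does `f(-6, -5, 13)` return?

LOAD_FAST b → push -5. Stack: [-5]
LOAD_CONST → push 1. Stack: [-5, 1]
BINARY_OP * → -5 * 1 = -5. Stack: [-5]
STORE_FAST x → x=-5. Stack: []
LOAD_CONST → push 1. Stack: [1]
LOAD_FAST b → push -5. Stack: [1, -5]
BINARY_OP * → 1 * -5 = -5. Stack: [-5]
STORE_FAST k → k=-5. Stack: []
LOAD_CONST → push 7. Stack: [7]
LOAD_FAST x → push -5. Stack: [7, -5]
BINARY_OP - → 7 - -5 = 12. Stack: [12]
LOAD_FAST x → push -5. Stack: [12, -5]
BINARY_OP ^ → 12 ^ -5 = -9. Stack: [-9]
STORE_FAST k → k=-9. Stack: []
LOAD_FAST_LOAD_FAST c,k → push 13,-9. Stack: [13, -9]
BINARY_OP * → 13 * -9 = -117. Stack: [-117]
STORE_FAST z → z=-117. Stack: []
LOAD_FAST_LOAD_FAST k,k → push -9,-9. Stack: [-9, -9]
BINARY_OP % → -9 % -9 = 0. Stack: [0]
LOAD_FAST b → push -5. Stack: [0, -5]
BINARY_OP + → 0 + -5 = -5. Stack: [-5]
STORE_FAST w → w=-5. Stack: []
LOAD_FAST_LOAD_FAST w,a → push -5,-6. Stack: [-5, -6]
BINARY_OP - → -5 - -6 = 1. Stack: [1]
RETURN_VALUE → return 1.

1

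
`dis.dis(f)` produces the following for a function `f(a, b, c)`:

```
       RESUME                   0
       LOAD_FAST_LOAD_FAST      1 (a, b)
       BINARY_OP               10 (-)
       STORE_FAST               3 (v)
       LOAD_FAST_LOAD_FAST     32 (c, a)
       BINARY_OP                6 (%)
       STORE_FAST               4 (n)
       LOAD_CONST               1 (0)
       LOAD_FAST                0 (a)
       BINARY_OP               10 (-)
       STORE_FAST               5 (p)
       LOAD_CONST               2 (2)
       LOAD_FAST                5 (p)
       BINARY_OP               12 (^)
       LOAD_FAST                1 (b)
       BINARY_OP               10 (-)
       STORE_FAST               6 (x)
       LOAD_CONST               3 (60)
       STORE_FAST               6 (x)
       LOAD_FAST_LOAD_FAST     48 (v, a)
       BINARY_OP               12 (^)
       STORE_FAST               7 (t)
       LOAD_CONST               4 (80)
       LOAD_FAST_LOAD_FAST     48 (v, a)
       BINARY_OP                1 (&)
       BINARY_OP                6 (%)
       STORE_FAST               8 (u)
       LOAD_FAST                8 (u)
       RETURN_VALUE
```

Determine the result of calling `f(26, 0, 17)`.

2

LOAD_FAST_LOAD_FAST a,b → push 26,0. Stack: [26, 0]
BINARY_OP - → 26 - 0 = 26. Stack: [26]
STORE_FAST v → v=26. Stack: []
LOAD_FAST_LOAD_FAST c,a → push 17,26. Stack: [17, 26]
BINARY_OP % → 17 % 26 = 17. Stack: [17]
STORE_FAST n → n=17. Stack: []
LOAD_CONST → push 0. Stack: [0]
LOAD_FAST a → push 26. Stack: [0, 26]
BINARY_OP - → 0 - 26 = -26. Stack: [-26]
STORE_FAST p → p=-26. Stack: []
LOAD_CONST → push 2. Stack: [2]
LOAD_FAST p → push -26. Stack: [2, -26]
BINARY_OP ^ → 2 ^ -26 = -28. Stack: [-28]
LOAD_FAST b → push 0. Stack: [-28, 0]
BINARY_OP - → -28 - 0 = -28. Stack: [-28]
STORE_FAST x → x=-28. Stack: []
LOAD_CONST → push 60. Stack: [60]
STORE_FAST x → x=60. Stack: []
LOAD_FAST_LOAD_FAST v,a → push 26,26. Stack: [26, 26]
BINARY_OP ^ → 26 ^ 26 = 0. Stack: [0]
STORE_FAST t → t=0. Stack: []
LOAD_CONST → push 80. Stack: [80]
LOAD_FAST_LOAD_FAST v,a → push 26,26. Stack: [80, 26, 26]
BINARY_OP & → 26 & 26 = 26. Stack: [80, 26]
BINARY_OP % → 80 % 26 = 2. Stack: [2]
STORE_FAST u → u=2. Stack: []
LOAD_FAST u → push 2. Stack: [2]
RETURN_VALUE → return 2.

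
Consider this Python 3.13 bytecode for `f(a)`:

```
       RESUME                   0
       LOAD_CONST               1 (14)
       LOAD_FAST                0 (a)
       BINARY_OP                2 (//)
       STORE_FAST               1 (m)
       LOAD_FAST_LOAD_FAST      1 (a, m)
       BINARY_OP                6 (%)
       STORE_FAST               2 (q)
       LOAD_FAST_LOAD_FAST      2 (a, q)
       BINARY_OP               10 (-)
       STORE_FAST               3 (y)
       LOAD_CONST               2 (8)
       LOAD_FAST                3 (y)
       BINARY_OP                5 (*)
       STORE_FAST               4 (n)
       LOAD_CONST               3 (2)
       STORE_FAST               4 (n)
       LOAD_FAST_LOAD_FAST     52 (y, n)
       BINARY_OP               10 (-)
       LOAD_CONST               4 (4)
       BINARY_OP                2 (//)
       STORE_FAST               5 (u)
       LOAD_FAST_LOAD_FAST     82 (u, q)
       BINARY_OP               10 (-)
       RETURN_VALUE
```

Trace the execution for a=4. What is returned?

LOAD_CONST → push 14. Stack: [14]
LOAD_FAST a → push 4. Stack: [14, 4]
BINARY_OP // → 14 // 4 = 3. Stack: [3]
STORE_FAST m → m=3. Stack: []
LOAD_FAST_LOAD_FAST a,m → push 4,3. Stack: [4, 3]
BINARY_OP % → 4 % 3 = 1. Stack: [1]
STORE_FAST q → q=1. Stack: []
LOAD_FAST_LOAD_FAST a,q → push 4,1. Stack: [4, 1]
BINARY_OP - → 4 - 1 = 3. Stack: [3]
STORE_FAST y → y=3. Stack: []
LOAD_CONST → push 8. Stack: [8]
LOAD_FAST y → push 3. Stack: [8, 3]
BINARY_OP * → 8 * 3 = 24. Stack: [24]
STORE_FAST n → n=24. Stack: []
LOAD_CONST → push 2. Stack: [2]
STORE_FAST n → n=2. Stack: []
LOAD_FAST_LOAD_FAST y,n → push 3,2. Stack: [3, 2]
BINARY_OP - → 3 - 2 = 1. Stack: [1]
LOAD_CONST → push 4. Stack: [1, 4]
BINARY_OP // → 1 // 4 = 0. Stack: [0]
STORE_FAST u → u=0. Stack: []
LOAD_FAST_LOAD_FAST u,q → push 0,1. Stack: [0, 1]
BINARY_OP - → 0 - 1 = -1. Stack: [-1]
RETURN_VALUE → return -1.

-1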